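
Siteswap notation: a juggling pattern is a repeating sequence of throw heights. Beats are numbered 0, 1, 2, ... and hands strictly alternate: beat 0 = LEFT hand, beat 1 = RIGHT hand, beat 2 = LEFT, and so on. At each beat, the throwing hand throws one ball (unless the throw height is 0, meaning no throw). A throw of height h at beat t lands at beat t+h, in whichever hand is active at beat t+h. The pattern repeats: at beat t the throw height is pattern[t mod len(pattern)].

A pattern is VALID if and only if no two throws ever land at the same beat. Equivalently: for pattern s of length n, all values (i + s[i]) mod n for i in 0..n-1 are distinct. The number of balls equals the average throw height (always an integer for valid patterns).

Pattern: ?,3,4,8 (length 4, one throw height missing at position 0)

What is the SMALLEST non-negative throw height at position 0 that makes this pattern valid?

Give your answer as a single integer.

i=0: s[i]=? (unknown)
i=1: (1 + 3) mod 4 = 0
i=2: (2 + 4) mod 4 = 2
i=3: (3 + 8) mod 4 = 3
Known residues: [0, 2, 3]; need a permutation of 0..3, so missing residue r = 1
Need (0 + s) mod 4 = 1; smallest s = (1 - 0) mod 4 = 1

Answer: 1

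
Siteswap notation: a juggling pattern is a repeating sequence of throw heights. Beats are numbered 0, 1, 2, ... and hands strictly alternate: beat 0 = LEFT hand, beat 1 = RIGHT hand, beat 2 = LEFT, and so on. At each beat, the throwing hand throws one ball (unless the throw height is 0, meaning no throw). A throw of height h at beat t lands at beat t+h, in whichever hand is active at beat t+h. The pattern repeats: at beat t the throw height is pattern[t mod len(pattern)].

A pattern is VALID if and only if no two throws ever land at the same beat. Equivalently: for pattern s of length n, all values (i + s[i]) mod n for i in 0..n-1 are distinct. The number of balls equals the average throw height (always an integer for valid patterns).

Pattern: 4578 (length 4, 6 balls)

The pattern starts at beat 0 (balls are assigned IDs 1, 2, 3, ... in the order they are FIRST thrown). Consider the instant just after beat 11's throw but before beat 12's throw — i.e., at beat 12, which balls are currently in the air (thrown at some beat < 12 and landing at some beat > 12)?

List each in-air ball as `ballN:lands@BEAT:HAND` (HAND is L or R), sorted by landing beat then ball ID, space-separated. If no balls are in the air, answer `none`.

Beat 0 (L): throw ball1 h=4 -> lands@4:L; in-air after throw: [b1@4:L]
Beat 1 (R): throw ball2 h=5 -> lands@6:L; in-air after throw: [b1@4:L b2@6:L]
Beat 2 (L): throw ball3 h=7 -> lands@9:R; in-air after throw: [b1@4:L b2@6:L b3@9:R]
Beat 3 (R): throw ball4 h=8 -> lands@11:R; in-air after throw: [b1@4:L b2@6:L b3@9:R b4@11:R]
Beat 4 (L): throw ball1 h=4 -> lands@8:L; in-air after throw: [b2@6:L b1@8:L b3@9:R b4@11:R]
Beat 5 (R): throw ball5 h=5 -> lands@10:L; in-air after throw: [b2@6:L b1@8:L b3@9:R b5@10:L b4@11:R]
Beat 6 (L): throw ball2 h=7 -> lands@13:R; in-air after throw: [b1@8:L b3@9:R b5@10:L b4@11:R b2@13:R]
Beat 7 (R): throw ball6 h=8 -> lands@15:R; in-air after throw: [b1@8:L b3@9:R b5@10:L b4@11:R b2@13:R b6@15:R]
Beat 8 (L): throw ball1 h=4 -> lands@12:L; in-air after throw: [b3@9:R b5@10:L b4@11:R b1@12:L b2@13:R b6@15:R]
Beat 9 (R): throw ball3 h=5 -> lands@14:L; in-air after throw: [b5@10:L b4@11:R b1@12:L b2@13:R b3@14:L b6@15:R]
Beat 10 (L): throw ball5 h=7 -> lands@17:R; in-air after throw: [b4@11:R b1@12:L b2@13:R b3@14:L b6@15:R b5@17:R]
Beat 11 (R): throw ball4 h=8 -> lands@19:R; in-air after throw: [b1@12:L b2@13:R b3@14:L b6@15:R b5@17:R b4@19:R]
Beat 12 (L): throw ball1 h=4 -> lands@16:L; in-air after throw: [b2@13:R b3@14:L b6@15:R b1@16:L b5@17:R b4@19:R]

Answer: ball2:lands@13:R ball3:lands@14:L ball6:lands@15:R ball5:lands@17:R ball4:lands@19:R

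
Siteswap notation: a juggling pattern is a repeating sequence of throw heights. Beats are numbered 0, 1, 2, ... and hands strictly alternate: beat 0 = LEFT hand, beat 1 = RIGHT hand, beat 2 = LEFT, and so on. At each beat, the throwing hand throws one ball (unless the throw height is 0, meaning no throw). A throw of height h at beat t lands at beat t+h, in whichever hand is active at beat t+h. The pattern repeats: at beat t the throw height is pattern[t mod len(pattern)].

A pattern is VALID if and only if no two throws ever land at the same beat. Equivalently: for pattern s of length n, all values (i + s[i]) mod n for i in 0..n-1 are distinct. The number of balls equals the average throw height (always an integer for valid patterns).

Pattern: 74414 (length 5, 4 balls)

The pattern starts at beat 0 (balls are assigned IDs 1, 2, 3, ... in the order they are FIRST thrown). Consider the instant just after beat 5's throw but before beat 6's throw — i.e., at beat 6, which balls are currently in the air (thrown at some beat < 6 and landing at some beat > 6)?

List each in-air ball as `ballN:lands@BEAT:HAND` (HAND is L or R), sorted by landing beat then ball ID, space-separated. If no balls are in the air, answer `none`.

Beat 0 (L): throw ball1 h=7 -> lands@7:R; in-air after throw: [b1@7:R]
Beat 1 (R): throw ball2 h=4 -> lands@5:R; in-air after throw: [b2@5:R b1@7:R]
Beat 2 (L): throw ball3 h=4 -> lands@6:L; in-air after throw: [b2@5:R b3@6:L b1@7:R]
Beat 3 (R): throw ball4 h=1 -> lands@4:L; in-air after throw: [b4@4:L b2@5:R b3@6:L b1@7:R]
Beat 4 (L): throw ball4 h=4 -> lands@8:L; in-air after throw: [b2@5:R b3@6:L b1@7:R b4@8:L]
Beat 5 (R): throw ball2 h=7 -> lands@12:L; in-air after throw: [b3@6:L b1@7:R b4@8:L b2@12:L]
Beat 6 (L): throw ball3 h=4 -> lands@10:L; in-air after throw: [b1@7:R b4@8:L b3@10:L b2@12:L]

Answer: ball1:lands@7:R ball4:lands@8:L ball2:lands@12:L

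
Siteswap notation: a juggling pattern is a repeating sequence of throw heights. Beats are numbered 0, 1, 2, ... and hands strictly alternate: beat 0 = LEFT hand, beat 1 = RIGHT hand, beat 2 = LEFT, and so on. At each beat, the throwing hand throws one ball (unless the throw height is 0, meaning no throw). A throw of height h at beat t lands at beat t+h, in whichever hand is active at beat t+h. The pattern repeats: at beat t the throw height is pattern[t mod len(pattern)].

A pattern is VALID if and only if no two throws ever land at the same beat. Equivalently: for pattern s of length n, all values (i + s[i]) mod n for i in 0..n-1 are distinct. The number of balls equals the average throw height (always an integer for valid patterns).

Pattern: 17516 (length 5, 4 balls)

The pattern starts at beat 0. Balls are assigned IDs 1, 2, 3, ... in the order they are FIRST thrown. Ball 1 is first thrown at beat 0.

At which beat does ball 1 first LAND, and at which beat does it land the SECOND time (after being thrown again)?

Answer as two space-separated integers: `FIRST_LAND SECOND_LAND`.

Answer: 1 8

Derivation:
Beat 0 (L): throw ball1 h=1 -> lands@1:R; in-air after throw: [b1@1:R]
Beat 1 (R): throw ball1 h=7 -> lands@8:L; in-air after throw: [b1@8:L]
Beat 2 (L): throw ball2 h=5 -> lands@7:R; in-air after throw: [b2@7:R b1@8:L]
Beat 3 (R): throw ball3 h=1 -> lands@4:L; in-air after throw: [b3@4:L b2@7:R b1@8:L]
Beat 4 (L): throw ball3 h=6 -> lands@10:L; in-air after throw: [b2@7:R b1@8:L b3@10:L]
Beat 5 (R): throw ball4 h=1 -> lands@6:L; in-air after throw: [b4@6:L b2@7:R b1@8:L b3@10:L]
Beat 6 (L): throw ball4 h=7 -> lands@13:R; in-air after throw: [b2@7:R b1@8:L b3@10:L b4@13:R]
Beat 7 (R): throw ball2 h=5 -> lands@12:L; in-air after throw: [b1@8:L b3@10:L b2@12:L b4@13:R]
Beat 8 (L): throw ball1 h=1 -> lands@9:R; in-air after throw: [b1@9:R b3@10:L b2@12:L b4@13:R]
Ball 1: thrown@0 h=1 -> first land @1; rethrown@1 h=7 -> second land @8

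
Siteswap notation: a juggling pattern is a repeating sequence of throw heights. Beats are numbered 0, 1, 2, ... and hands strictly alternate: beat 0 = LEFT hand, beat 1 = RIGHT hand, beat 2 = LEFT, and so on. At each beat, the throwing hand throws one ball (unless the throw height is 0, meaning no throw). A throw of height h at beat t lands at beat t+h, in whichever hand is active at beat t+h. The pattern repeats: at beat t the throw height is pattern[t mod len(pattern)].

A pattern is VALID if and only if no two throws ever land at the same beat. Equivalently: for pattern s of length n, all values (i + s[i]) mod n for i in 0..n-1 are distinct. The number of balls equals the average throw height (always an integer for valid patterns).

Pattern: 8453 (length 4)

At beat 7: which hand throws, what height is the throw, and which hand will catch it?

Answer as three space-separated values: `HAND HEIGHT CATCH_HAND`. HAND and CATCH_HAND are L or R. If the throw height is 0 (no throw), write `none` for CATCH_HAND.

Answer: R 3 L

Derivation:
Beat 7: 7 mod 2 = 1, so hand = R
Throw height = pattern[7 mod 4] = pattern[3] = 3
Lands at beat 7+3=10, 10 mod 2 = 0, so catch hand = L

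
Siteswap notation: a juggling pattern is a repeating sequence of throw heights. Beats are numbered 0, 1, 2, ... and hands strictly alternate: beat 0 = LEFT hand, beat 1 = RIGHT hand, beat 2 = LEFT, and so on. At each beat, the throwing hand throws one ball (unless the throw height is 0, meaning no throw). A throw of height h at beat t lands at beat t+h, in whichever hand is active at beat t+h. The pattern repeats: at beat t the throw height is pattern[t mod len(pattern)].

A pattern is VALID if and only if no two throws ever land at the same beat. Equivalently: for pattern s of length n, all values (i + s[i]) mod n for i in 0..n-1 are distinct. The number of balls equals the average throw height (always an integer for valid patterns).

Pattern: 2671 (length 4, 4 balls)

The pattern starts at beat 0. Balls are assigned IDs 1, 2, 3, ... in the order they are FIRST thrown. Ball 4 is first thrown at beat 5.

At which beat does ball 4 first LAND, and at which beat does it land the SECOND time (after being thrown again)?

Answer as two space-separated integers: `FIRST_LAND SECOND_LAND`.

Beat 0 (L): throw ball1 h=2 -> lands@2:L; in-air after throw: [b1@2:L]
Beat 1 (R): throw ball2 h=6 -> lands@7:R; in-air after throw: [b1@2:L b2@7:R]
Beat 2 (L): throw ball1 h=7 -> lands@9:R; in-air after throw: [b2@7:R b1@9:R]
Beat 3 (R): throw ball3 h=1 -> lands@4:L; in-air after throw: [b3@4:L b2@7:R b1@9:R]
Beat 4 (L): throw ball3 h=2 -> lands@6:L; in-air after throw: [b3@6:L b2@7:R b1@9:R]
Beat 5 (R): throw ball4 h=6 -> lands@11:R; in-air after throw: [b3@6:L b2@7:R b1@9:R b4@11:R]
Beat 6 (L): throw ball3 h=7 -> lands@13:R; in-air after throw: [b2@7:R b1@9:R b4@11:R b3@13:R]
Beat 7 (R): throw ball2 h=1 -> lands@8:L; in-air after throw: [b2@8:L b1@9:R b4@11:R b3@13:R]
Beat 8 (L): throw ball2 h=2 -> lands@10:L; in-air after throw: [b1@9:R b2@10:L b4@11:R b3@13:R]
Beat 9 (R): throw ball1 h=6 -> lands@15:R; in-air after throw: [b2@10:L b4@11:R b3@13:R b1@15:R]
Beat 10 (L): throw ball2 h=7 -> lands@17:R; in-air after throw: [b4@11:R b3@13:R b1@15:R b2@17:R]
Beat 11 (R): throw ball4 h=1 -> lands@12:L; in-air after throw: [b4@12:L b3@13:R b1@15:R b2@17:R]
Beat 12 (L): throw ball4 h=2 -> lands@14:L; in-air after throw: [b3@13:R b4@14:L b1@15:R b2@17:R]
Ball 4: thrown@5 h=6 -> first land @11; rethrown@11 h=1 -> second land @12

Answer: 11 12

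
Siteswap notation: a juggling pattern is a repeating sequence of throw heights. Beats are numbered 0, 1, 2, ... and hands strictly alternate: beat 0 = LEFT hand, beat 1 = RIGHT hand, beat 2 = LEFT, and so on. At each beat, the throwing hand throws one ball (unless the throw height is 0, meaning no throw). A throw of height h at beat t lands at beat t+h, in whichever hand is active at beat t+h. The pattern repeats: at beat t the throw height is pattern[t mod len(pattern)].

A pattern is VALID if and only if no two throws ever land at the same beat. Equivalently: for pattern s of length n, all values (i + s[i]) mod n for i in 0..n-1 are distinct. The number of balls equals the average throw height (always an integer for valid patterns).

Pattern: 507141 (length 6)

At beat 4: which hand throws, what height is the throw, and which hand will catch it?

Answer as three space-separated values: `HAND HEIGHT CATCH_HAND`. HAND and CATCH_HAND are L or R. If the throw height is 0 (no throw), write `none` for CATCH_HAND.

Beat 4: 4 mod 2 = 0, so hand = L
Throw height = pattern[4 mod 6] = pattern[4] = 4
Lands at beat 4+4=8, 8 mod 2 = 0, so catch hand = L

Answer: L 4 L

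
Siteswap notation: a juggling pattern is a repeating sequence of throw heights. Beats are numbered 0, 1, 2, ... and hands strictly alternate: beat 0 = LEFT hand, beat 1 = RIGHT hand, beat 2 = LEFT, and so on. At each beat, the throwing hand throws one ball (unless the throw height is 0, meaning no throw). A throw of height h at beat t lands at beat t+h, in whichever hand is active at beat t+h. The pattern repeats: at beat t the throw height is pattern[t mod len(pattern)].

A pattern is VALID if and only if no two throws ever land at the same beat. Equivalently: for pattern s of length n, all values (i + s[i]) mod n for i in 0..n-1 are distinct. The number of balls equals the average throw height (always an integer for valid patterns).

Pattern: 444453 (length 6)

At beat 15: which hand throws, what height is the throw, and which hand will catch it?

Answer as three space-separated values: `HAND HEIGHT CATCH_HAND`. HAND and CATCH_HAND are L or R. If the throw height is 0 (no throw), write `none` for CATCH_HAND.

Beat 15: 15 mod 2 = 1, so hand = R
Throw height = pattern[15 mod 6] = pattern[3] = 4
Lands at beat 15+4=19, 19 mod 2 = 1, so catch hand = R

Answer: R 4 R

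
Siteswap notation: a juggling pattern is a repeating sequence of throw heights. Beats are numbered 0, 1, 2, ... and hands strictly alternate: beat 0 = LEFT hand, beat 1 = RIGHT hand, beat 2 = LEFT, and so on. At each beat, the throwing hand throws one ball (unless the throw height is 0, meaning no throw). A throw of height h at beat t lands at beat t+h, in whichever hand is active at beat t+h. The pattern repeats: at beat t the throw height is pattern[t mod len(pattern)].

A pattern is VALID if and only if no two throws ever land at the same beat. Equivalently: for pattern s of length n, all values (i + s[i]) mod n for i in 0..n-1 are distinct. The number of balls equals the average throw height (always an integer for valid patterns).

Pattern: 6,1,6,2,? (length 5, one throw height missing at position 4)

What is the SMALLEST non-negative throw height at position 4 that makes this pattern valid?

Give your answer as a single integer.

Answer: 0

Derivation:
i=0: (0 + 6) mod 5 = 1
i=1: (1 + 1) mod 5 = 2
i=2: (2 + 6) mod 5 = 3
i=3: (3 + 2) mod 5 = 0
i=4: s[i]=? (unknown)
Known residues: [0, 1, 2, 3]; need a permutation of 0..4, so missing residue r = 4
Need (4 + s) mod 5 = 4; smallest s = (4 - 4) mod 5 = 0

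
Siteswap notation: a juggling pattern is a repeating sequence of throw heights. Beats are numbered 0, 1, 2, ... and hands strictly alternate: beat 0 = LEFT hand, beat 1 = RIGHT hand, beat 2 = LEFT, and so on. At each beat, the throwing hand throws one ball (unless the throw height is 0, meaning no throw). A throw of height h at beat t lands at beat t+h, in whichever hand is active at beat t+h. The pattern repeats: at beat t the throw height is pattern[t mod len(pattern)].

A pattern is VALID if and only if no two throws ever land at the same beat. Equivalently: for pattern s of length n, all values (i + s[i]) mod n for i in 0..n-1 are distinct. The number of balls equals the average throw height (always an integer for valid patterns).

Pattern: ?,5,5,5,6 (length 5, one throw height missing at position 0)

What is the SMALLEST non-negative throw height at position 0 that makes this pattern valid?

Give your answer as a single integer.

i=0: s[i]=? (unknown)
i=1: (1 + 5) mod 5 = 1
i=2: (2 + 5) mod 5 = 2
i=3: (3 + 5) mod 5 = 3
i=4: (4 + 6) mod 5 = 0
Known residues: [0, 1, 2, 3]; need a permutation of 0..4, so missing residue r = 4
Need (0 + s) mod 5 = 4; smallest s = (4 - 0) mod 5 = 4

Answer: 4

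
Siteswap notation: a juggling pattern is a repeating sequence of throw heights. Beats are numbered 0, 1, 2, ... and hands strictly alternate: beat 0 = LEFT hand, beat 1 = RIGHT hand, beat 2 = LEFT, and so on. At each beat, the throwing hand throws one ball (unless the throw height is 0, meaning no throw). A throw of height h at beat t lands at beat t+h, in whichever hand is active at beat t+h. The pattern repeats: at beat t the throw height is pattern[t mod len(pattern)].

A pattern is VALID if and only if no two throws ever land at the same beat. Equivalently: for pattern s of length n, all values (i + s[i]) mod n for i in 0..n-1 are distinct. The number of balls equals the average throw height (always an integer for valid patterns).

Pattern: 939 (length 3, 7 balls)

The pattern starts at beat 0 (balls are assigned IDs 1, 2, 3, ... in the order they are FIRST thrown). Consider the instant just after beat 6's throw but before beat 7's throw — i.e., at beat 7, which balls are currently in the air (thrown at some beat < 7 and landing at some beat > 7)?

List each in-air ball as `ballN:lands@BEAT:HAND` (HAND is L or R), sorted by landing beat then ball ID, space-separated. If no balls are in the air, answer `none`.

Beat 0 (L): throw ball1 h=9 -> lands@9:R; in-air after throw: [b1@9:R]
Beat 1 (R): throw ball2 h=3 -> lands@4:L; in-air after throw: [b2@4:L b1@9:R]
Beat 2 (L): throw ball3 h=9 -> lands@11:R; in-air after throw: [b2@4:L b1@9:R b3@11:R]
Beat 3 (R): throw ball4 h=9 -> lands@12:L; in-air after throw: [b2@4:L b1@9:R b3@11:R b4@12:L]
Beat 4 (L): throw ball2 h=3 -> lands@7:R; in-air after throw: [b2@7:R b1@9:R b3@11:R b4@12:L]
Beat 5 (R): throw ball5 h=9 -> lands@14:L; in-air after throw: [b2@7:R b1@9:R b3@11:R b4@12:L b5@14:L]
Beat 6 (L): throw ball6 h=9 -> lands@15:R; in-air after throw: [b2@7:R b1@9:R b3@11:R b4@12:L b5@14:L b6@15:R]
Beat 7 (R): throw ball2 h=3 -> lands@10:L; in-air after throw: [b1@9:R b2@10:L b3@11:R b4@12:L b5@14:L b6@15:R]

Answer: ball1:lands@9:R ball3:lands@11:R ball4:lands@12:L ball5:lands@14:L ball6:lands@15:R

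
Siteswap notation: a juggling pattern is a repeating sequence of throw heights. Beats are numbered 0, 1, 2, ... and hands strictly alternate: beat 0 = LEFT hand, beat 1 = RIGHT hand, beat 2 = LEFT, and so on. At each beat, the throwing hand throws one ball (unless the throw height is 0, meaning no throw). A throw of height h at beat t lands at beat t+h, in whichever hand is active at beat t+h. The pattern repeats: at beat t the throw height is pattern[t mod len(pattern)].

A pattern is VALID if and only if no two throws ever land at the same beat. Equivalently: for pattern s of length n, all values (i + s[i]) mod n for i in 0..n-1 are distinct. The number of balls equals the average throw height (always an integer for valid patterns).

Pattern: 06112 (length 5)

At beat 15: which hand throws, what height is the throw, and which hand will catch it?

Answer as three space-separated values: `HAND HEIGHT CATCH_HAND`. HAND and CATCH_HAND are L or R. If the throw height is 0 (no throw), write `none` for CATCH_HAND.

Beat 15: 15 mod 2 = 1, so hand = R
Throw height = pattern[15 mod 5] = pattern[0] = 0

Answer: R 0 none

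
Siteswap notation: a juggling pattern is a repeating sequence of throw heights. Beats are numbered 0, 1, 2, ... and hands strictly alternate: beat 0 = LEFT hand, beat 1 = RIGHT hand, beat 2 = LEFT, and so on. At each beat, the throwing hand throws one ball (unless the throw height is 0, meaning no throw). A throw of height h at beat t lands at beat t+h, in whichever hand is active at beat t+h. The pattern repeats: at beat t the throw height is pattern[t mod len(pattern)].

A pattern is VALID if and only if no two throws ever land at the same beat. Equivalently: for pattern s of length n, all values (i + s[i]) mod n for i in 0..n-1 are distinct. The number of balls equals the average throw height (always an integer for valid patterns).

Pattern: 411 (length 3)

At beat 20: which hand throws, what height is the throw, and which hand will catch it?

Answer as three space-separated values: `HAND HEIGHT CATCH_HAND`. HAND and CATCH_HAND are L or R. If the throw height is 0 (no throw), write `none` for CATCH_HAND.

Beat 20: 20 mod 2 = 0, so hand = L
Throw height = pattern[20 mod 3] = pattern[2] = 1
Lands at beat 20+1=21, 21 mod 2 = 1, so catch hand = R

Answer: L 1 R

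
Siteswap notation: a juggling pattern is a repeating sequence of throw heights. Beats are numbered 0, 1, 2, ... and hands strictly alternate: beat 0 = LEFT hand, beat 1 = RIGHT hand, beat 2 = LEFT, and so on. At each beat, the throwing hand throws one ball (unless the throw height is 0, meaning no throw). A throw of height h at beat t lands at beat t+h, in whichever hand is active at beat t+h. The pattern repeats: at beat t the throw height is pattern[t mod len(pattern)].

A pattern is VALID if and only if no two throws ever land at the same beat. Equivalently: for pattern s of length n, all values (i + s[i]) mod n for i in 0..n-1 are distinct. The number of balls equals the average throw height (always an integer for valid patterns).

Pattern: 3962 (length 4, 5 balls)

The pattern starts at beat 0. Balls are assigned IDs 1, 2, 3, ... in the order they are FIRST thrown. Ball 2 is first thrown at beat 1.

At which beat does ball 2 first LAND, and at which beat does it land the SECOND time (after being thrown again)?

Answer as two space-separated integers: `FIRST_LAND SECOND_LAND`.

Answer: 10 16

Derivation:
Beat 0 (L): throw ball1 h=3 -> lands@3:R; in-air after throw: [b1@3:R]
Beat 1 (R): throw ball2 h=9 -> lands@10:L; in-air after throw: [b1@3:R b2@10:L]
Beat 2 (L): throw ball3 h=6 -> lands@8:L; in-air after throw: [b1@3:R b3@8:L b2@10:L]
Beat 3 (R): throw ball1 h=2 -> lands@5:R; in-air after throw: [b1@5:R b3@8:L b2@10:L]
Beat 4 (L): throw ball4 h=3 -> lands@7:R; in-air after throw: [b1@5:R b4@7:R b3@8:L b2@10:L]
Beat 5 (R): throw ball1 h=9 -> lands@14:L; in-air after throw: [b4@7:R b3@8:L b2@10:L b1@14:L]
Beat 6 (L): throw ball5 h=6 -> lands@12:L; in-air after throw: [b4@7:R b3@8:L b2@10:L b5@12:L b1@14:L]
Beat 7 (R): throw ball4 h=2 -> lands@9:R; in-air after throw: [b3@8:L b4@9:R b2@10:L b5@12:L b1@14:L]
Beat 8 (L): throw ball3 h=3 -> lands@11:R; in-air after throw: [b4@9:R b2@10:L b3@11:R b5@12:L b1@14:L]
Beat 9 (R): throw ball4 h=9 -> lands@18:L; in-air after throw: [b2@10:L b3@11:R b5@12:L b1@14:L b4@18:L]
Beat 10 (L): throw ball2 h=6 -> lands@16:L; in-air after throw: [b3@11:R b5@12:L b1@14:L b2@16:L b4@18:L]
Beat 11 (R): throw ball3 h=2 -> lands@13:R; in-air after throw: [b5@12:L b3@13:R b1@14:L b2@16:L b4@18:L]
Beat 12 (L): throw ball5 h=3 -> lands@15:R; in-air after throw: [b3@13:R b1@14:L b5@15:R b2@16:L b4@18:L]
Beat 13 (R): throw ball3 h=9 -> lands@22:L; in-air after throw: [b1@14:L b5@15:R b2@16:L b4@18:L b3@22:L]
Beat 14 (L): throw ball1 h=6 -> lands@20:L; in-air after throw: [b5@15:R b2@16:L b4@18:L b1@20:L b3@22:L]
Ball 2: thrown@1 h=9 -> first land @10; rethrown@10 h=6 -> second land @16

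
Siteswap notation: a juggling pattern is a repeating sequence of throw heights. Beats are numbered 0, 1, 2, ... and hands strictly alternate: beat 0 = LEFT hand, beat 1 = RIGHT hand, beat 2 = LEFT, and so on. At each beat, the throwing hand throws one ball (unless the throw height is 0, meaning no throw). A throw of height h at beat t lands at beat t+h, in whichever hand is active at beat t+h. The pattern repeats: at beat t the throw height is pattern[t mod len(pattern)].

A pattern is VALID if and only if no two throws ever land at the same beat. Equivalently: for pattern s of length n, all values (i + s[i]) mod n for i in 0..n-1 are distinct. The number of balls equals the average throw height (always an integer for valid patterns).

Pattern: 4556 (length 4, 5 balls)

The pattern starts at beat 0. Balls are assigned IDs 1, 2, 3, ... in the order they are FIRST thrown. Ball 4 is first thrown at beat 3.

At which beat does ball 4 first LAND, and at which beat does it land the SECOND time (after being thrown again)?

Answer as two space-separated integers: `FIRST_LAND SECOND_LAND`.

Beat 0 (L): throw ball1 h=4 -> lands@4:L; in-air after throw: [b1@4:L]
Beat 1 (R): throw ball2 h=5 -> lands@6:L; in-air after throw: [b1@4:L b2@6:L]
Beat 2 (L): throw ball3 h=5 -> lands@7:R; in-air after throw: [b1@4:L b2@6:L b3@7:R]
Beat 3 (R): throw ball4 h=6 -> lands@9:R; in-air after throw: [b1@4:L b2@6:L b3@7:R b4@9:R]
Beat 4 (L): throw ball1 h=4 -> lands@8:L; in-air after throw: [b2@6:L b3@7:R b1@8:L b4@9:R]
Beat 5 (R): throw ball5 h=5 -> lands@10:L; in-air after throw: [b2@6:L b3@7:R b1@8:L b4@9:R b5@10:L]
Beat 6 (L): throw ball2 h=5 -> lands@11:R; in-air after throw: [b3@7:R b1@8:L b4@9:R b5@10:L b2@11:R]
Beat 7 (R): throw ball3 h=6 -> lands@13:R; in-air after throw: [b1@8:L b4@9:R b5@10:L b2@11:R b3@13:R]
Beat 8 (L): throw ball1 h=4 -> lands@12:L; in-air after throw: [b4@9:R b5@10:L b2@11:R b1@12:L b3@13:R]
Beat 9 (R): throw ball4 h=5 -> lands@14:L; in-air after throw: [b5@10:L b2@11:R b1@12:L b3@13:R b4@14:L]
Beat 10 (L): throw ball5 h=5 -> lands@15:R; in-air after throw: [b2@11:R b1@12:L b3@13:R b4@14:L b5@15:R]
Beat 11 (R): throw ball2 h=6 -> lands@17:R; in-air after throw: [b1@12:L b3@13:R b4@14:L b5@15:R b2@17:R]
Beat 12 (L): throw ball1 h=4 -> lands@16:L; in-air after throw: [b3@13:R b4@14:L b5@15:R b1@16:L b2@17:R]
Beat 13 (R): throw ball3 h=5 -> lands@18:L; in-air after throw: [b4@14:L b5@15:R b1@16:L b2@17:R b3@18:L]
Beat 14 (L): throw ball4 h=5 -> lands@19:R; in-air after throw: [b5@15:R b1@16:L b2@17:R b3@18:L b4@19:R]
Ball 4: thrown@3 h=6 -> first land @9; rethrown@9 h=5 -> second land @14

Answer: 9 14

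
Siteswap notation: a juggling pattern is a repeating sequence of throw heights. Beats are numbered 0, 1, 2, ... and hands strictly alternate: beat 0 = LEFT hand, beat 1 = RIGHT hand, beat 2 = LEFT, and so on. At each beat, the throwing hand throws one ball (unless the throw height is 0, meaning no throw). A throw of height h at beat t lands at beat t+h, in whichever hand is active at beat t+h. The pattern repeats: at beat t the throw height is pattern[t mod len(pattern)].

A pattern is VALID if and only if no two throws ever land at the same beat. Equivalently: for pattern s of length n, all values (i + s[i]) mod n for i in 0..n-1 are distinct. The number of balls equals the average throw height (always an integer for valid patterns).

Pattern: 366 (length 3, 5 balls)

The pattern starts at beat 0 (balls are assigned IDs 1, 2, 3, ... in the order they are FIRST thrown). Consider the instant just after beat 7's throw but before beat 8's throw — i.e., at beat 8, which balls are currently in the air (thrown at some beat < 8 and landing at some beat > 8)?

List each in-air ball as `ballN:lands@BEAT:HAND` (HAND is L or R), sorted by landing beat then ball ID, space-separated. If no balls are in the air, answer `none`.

Answer: ball1:lands@9:R ball4:lands@10:L ball5:lands@11:R ball2:lands@13:R

Derivation:
Beat 0 (L): throw ball1 h=3 -> lands@3:R; in-air after throw: [b1@3:R]
Beat 1 (R): throw ball2 h=6 -> lands@7:R; in-air after throw: [b1@3:R b2@7:R]
Beat 2 (L): throw ball3 h=6 -> lands@8:L; in-air after throw: [b1@3:R b2@7:R b3@8:L]
Beat 3 (R): throw ball1 h=3 -> lands@6:L; in-air after throw: [b1@6:L b2@7:R b3@8:L]
Beat 4 (L): throw ball4 h=6 -> lands@10:L; in-air after throw: [b1@6:L b2@7:R b3@8:L b4@10:L]
Beat 5 (R): throw ball5 h=6 -> lands@11:R; in-air after throw: [b1@6:L b2@7:R b3@8:L b4@10:L b5@11:R]
Beat 6 (L): throw ball1 h=3 -> lands@9:R; in-air after throw: [b2@7:R b3@8:L b1@9:R b4@10:L b5@11:R]
Beat 7 (R): throw ball2 h=6 -> lands@13:R; in-air after throw: [b3@8:L b1@9:R b4@10:L b5@11:R b2@13:R]
Beat 8 (L): throw ball3 h=6 -> lands@14:L; in-air after throw: [b1@9:R b4@10:L b5@11:R b2@13:R b3@14:L]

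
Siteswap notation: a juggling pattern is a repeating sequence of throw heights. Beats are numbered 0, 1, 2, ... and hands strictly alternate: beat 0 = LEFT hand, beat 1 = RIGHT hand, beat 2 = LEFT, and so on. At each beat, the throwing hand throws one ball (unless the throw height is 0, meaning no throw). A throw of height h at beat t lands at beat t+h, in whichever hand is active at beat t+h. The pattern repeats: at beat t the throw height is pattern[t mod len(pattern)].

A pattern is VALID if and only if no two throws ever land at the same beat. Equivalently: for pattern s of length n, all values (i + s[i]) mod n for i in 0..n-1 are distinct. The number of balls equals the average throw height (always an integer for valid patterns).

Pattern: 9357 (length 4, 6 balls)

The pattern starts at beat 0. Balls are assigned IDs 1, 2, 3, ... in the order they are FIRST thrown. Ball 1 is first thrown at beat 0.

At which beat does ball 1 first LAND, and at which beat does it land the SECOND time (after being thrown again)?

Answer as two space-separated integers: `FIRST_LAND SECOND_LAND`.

Answer: 9 12

Derivation:
Beat 0 (L): throw ball1 h=9 -> lands@9:R; in-air after throw: [b1@9:R]
Beat 1 (R): throw ball2 h=3 -> lands@4:L; in-air after throw: [b2@4:L b1@9:R]
Beat 2 (L): throw ball3 h=5 -> lands@7:R; in-air after throw: [b2@4:L b3@7:R b1@9:R]
Beat 3 (R): throw ball4 h=7 -> lands@10:L; in-air after throw: [b2@4:L b3@7:R b1@9:R b4@10:L]
Beat 4 (L): throw ball2 h=9 -> lands@13:R; in-air after throw: [b3@7:R b1@9:R b4@10:L b2@13:R]
Beat 5 (R): throw ball5 h=3 -> lands@8:L; in-air after throw: [b3@7:R b5@8:L b1@9:R b4@10:L b2@13:R]
Beat 6 (L): throw ball6 h=5 -> lands@11:R; in-air after throw: [b3@7:R b5@8:L b1@9:R b4@10:L b6@11:R b2@13:R]
Beat 7 (R): throw ball3 h=7 -> lands@14:L; in-air after throw: [b5@8:L b1@9:R b4@10:L b6@11:R b2@13:R b3@14:L]
Beat 8 (L): throw ball5 h=9 -> lands@17:R; in-air after throw: [b1@9:R b4@10:L b6@11:R b2@13:R b3@14:L b5@17:R]
Beat 9 (R): throw ball1 h=3 -> lands@12:L; in-air after throw: [b4@10:L b6@11:R b1@12:L b2@13:R b3@14:L b5@17:R]
Beat 10 (L): throw ball4 h=5 -> lands@15:R; in-air after throw: [b6@11:R b1@12:L b2@13:R b3@14:L b4@15:R b5@17:R]
Beat 11 (R): throw ball6 h=7 -> lands@18:L; in-air after throw: [b1@12:L b2@13:R b3@14:L b4@15:R b5@17:R b6@18:L]
Beat 12 (L): throw ball1 h=9 -> lands@21:R; in-air after throw: [b2@13:R b3@14:L b4@15:R b5@17:R b6@18:L b1@21:R]
Ball 1: thrown@0 h=9 -> first land @9; rethrown@9 h=3 -> second land @12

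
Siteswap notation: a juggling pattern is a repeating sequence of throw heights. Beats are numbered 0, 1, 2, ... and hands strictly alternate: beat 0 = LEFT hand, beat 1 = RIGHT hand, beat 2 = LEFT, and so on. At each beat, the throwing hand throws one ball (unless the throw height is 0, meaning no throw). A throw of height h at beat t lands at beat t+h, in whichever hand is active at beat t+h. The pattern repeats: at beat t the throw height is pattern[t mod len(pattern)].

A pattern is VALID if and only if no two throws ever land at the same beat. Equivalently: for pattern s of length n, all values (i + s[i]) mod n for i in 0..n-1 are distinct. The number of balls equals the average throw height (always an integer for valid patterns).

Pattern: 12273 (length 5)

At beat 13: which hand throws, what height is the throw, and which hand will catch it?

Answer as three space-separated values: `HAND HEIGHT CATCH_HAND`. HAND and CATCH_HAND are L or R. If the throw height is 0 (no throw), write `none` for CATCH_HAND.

Answer: R 7 L

Derivation:
Beat 13: 13 mod 2 = 1, so hand = R
Throw height = pattern[13 mod 5] = pattern[3] = 7
Lands at beat 13+7=20, 20 mod 2 = 0, so catch hand = L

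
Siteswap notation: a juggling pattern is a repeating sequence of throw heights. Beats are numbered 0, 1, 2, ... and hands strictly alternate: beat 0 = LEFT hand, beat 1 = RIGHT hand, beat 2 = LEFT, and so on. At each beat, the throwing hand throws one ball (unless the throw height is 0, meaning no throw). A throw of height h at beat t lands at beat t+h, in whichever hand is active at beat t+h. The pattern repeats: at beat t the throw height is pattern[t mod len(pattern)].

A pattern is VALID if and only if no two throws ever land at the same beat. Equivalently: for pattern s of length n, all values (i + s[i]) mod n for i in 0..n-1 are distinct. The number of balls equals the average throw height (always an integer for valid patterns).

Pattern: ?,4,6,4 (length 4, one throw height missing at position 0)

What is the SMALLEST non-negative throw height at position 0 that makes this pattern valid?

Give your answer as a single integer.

i=0: s[i]=? (unknown)
i=1: (1 + 4) mod 4 = 1
i=2: (2 + 6) mod 4 = 0
i=3: (3 + 4) mod 4 = 3
Known residues: [0, 1, 3]; need a permutation of 0..3, so missing residue r = 2
Need (0 + s) mod 4 = 2; smallest s = (2 - 0) mod 4 = 2

Answer: 2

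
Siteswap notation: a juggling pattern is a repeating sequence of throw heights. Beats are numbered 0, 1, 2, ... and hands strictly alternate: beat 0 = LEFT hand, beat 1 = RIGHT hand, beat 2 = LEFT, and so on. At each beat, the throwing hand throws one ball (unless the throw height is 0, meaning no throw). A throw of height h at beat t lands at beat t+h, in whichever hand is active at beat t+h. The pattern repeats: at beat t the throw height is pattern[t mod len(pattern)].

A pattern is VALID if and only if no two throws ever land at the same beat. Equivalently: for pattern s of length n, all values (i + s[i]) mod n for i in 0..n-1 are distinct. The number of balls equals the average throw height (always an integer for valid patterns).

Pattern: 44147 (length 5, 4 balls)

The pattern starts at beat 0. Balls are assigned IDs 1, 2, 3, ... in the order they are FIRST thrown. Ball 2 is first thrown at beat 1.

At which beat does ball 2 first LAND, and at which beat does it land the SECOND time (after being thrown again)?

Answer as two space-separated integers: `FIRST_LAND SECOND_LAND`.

Answer: 5 9

Derivation:
Beat 0 (L): throw ball1 h=4 -> lands@4:L; in-air after throw: [b1@4:L]
Beat 1 (R): throw ball2 h=4 -> lands@5:R; in-air after throw: [b1@4:L b2@5:R]
Beat 2 (L): throw ball3 h=1 -> lands@3:R; in-air after throw: [b3@3:R b1@4:L b2@5:R]
Beat 3 (R): throw ball3 h=4 -> lands@7:R; in-air after throw: [b1@4:L b2@5:R b3@7:R]
Beat 4 (L): throw ball1 h=7 -> lands@11:R; in-air after throw: [b2@5:R b3@7:R b1@11:R]
Beat 5 (R): throw ball2 h=4 -> lands@9:R; in-air after throw: [b3@7:R b2@9:R b1@11:R]
Beat 6 (L): throw ball4 h=4 -> lands@10:L; in-air after throw: [b3@7:R b2@9:R b4@10:L b1@11:R]
Beat 7 (R): throw ball3 h=1 -> lands@8:L; in-air after throw: [b3@8:L b2@9:R b4@10:L b1@11:R]
Beat 8 (L): throw ball3 h=4 -> lands@12:L; in-air after throw: [b2@9:R b4@10:L b1@11:R b3@12:L]
Beat 9 (R): throw ball2 h=7 -> lands@16:L; in-air after throw: [b4@10:L b1@11:R b3@12:L b2@16:L]
Ball 2: thrown@1 h=4 -> first land @5; rethrown@5 h=4 -> second land @9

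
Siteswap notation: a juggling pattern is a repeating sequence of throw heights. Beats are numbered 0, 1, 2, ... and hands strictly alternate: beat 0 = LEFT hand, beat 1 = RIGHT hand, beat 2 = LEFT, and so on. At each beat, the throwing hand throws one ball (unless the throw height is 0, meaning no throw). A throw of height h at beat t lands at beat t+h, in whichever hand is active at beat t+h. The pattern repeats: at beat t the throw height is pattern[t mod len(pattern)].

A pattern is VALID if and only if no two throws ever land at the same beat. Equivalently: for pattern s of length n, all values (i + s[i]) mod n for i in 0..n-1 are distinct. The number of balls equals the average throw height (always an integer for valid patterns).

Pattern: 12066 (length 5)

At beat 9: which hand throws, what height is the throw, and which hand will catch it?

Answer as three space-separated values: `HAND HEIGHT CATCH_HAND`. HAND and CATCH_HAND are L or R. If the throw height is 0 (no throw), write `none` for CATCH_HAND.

Beat 9: 9 mod 2 = 1, so hand = R
Throw height = pattern[9 mod 5] = pattern[4] = 6
Lands at beat 9+6=15, 15 mod 2 = 1, so catch hand = R

Answer: R 6 R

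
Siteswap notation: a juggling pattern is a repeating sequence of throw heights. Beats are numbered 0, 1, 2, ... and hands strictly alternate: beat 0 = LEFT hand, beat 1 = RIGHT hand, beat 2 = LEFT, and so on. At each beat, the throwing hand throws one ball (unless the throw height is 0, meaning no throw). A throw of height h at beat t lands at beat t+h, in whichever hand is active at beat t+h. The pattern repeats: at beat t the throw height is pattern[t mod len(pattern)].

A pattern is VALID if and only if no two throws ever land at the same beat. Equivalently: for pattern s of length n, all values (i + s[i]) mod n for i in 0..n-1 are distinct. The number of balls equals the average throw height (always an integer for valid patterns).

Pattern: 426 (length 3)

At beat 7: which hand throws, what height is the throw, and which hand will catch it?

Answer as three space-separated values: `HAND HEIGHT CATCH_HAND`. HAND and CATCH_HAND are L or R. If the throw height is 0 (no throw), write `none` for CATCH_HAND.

Beat 7: 7 mod 2 = 1, so hand = R
Throw height = pattern[7 mod 3] = pattern[1] = 2
Lands at beat 7+2=9, 9 mod 2 = 1, so catch hand = R

Answer: R 2 R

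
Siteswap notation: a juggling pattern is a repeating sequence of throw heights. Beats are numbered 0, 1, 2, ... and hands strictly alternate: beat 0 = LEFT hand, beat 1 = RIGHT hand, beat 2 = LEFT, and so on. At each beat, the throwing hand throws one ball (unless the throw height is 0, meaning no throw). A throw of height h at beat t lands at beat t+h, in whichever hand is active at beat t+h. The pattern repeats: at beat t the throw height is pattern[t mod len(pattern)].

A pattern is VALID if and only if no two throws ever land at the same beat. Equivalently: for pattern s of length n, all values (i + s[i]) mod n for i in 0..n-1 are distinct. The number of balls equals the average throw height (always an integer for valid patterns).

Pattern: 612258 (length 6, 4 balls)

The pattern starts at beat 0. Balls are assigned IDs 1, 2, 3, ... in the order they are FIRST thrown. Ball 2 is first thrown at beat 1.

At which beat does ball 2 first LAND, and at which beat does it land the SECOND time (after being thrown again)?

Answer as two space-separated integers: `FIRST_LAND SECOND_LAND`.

Beat 0 (L): throw ball1 h=6 -> lands@6:L; in-air after throw: [b1@6:L]
Beat 1 (R): throw ball2 h=1 -> lands@2:L; in-air after throw: [b2@2:L b1@6:L]
Beat 2 (L): throw ball2 h=2 -> lands@4:L; in-air after throw: [b2@4:L b1@6:L]
Beat 3 (R): throw ball3 h=2 -> lands@5:R; in-air after throw: [b2@4:L b3@5:R b1@6:L]
Beat 4 (L): throw ball2 h=5 -> lands@9:R; in-air after throw: [b3@5:R b1@6:L b2@9:R]
Ball 2: thrown@1 h=1 -> first land @2; rethrown@2 h=2 -> second land @4

Answer: 2 4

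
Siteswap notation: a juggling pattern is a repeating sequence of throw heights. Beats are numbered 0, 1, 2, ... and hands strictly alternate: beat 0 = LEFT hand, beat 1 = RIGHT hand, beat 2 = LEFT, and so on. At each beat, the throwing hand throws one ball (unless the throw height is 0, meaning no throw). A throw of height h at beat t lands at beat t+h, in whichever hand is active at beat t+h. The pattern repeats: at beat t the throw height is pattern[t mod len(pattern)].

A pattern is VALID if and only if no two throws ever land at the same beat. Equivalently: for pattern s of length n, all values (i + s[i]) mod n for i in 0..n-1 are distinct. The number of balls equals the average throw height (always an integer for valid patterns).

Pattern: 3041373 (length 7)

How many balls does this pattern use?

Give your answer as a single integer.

Answer: 3

Derivation:
Pattern = [3, 0, 4, 1, 3, 7, 3], length n = 7
  position 0: throw height = 3, running sum = 3
  position 1: throw height = 0, running sum = 3
  position 2: throw height = 4, running sum = 7
  position 3: throw height = 1, running sum = 8
  position 4: throw height = 3, running sum = 11
  position 5: throw height = 7, running sum = 18
  position 6: throw height = 3, running sum = 21
Total sum = 21; balls = sum / n = 21 / 7 = 3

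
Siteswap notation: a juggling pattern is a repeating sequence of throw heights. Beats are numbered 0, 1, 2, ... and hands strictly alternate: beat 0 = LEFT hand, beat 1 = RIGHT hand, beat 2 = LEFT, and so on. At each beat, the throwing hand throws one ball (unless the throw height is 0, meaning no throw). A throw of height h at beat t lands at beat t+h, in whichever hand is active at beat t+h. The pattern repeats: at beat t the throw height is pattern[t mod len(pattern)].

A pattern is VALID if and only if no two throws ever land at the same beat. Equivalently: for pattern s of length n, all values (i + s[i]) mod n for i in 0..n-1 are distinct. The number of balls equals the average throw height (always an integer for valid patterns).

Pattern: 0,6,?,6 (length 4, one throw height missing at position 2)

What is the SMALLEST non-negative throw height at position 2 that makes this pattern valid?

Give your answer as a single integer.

Answer: 0

Derivation:
i=0: (0 + 0) mod 4 = 0
i=1: (1 + 6) mod 4 = 3
i=2: s[i]=? (unknown)
i=3: (3 + 6) mod 4 = 1
Known residues: [0, 1, 3]; need a permutation of 0..3, so missing residue r = 2
Need (2 + s) mod 4 = 2; smallest s = (2 - 2) mod 4 = 0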